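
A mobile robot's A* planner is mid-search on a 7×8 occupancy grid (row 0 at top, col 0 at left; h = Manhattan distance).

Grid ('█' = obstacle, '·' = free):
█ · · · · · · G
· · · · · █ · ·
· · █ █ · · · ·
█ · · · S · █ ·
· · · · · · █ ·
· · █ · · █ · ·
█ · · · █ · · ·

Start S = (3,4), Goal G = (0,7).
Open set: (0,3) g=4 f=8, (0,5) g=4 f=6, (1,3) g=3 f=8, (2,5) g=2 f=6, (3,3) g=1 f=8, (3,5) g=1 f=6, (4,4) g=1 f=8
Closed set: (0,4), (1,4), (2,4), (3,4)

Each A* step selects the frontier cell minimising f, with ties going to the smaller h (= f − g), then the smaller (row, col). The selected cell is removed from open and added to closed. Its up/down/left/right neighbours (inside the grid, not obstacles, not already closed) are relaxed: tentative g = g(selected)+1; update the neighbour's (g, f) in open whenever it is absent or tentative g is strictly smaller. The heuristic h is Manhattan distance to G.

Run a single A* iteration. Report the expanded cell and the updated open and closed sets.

step 1: expand (0,5) (f=6, h=2) → closed; open now [(0,3) g=4 f=8, (0,6) g=5 f=6, (1,3) g=3 f=8, (2,5) g=2 f=6, (3,3) g=1 f=8, (3,5) g=1 f=6, (4,4) g=1 f=8]

expanded=(0,5); open=[(0,3) g=4 f=8, (0,6) g=5 f=6, (1,3) g=3 f=8, (2,5) g=2 f=6, (3,3) g=1 f=8, (3,5) g=1 f=6, (4,4) g=1 f=8]; closed=[(0,4), (0,5), (1,4), (2,4), (3,4)]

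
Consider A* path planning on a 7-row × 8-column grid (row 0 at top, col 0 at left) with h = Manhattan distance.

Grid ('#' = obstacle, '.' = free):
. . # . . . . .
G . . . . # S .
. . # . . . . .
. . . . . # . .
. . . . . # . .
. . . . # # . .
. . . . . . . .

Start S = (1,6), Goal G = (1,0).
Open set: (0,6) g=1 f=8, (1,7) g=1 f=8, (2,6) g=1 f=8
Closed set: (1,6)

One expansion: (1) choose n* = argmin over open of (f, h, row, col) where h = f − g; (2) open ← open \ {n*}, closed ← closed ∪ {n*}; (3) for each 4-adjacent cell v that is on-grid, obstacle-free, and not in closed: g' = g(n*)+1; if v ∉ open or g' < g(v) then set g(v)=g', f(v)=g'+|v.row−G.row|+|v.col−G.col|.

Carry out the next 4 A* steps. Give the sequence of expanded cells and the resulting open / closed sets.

step 1: expand (0,6) (f=8, h=7) → closed; open now [(0,5) g=2 f=8, (0,7) g=2 f=10, (1,7) g=1 f=8, (2,6) g=1 f=8]
step 2: expand (0,5) (f=8, h=6) → closed; open now [(0,4) g=3 f=8, (0,7) g=2 f=10, (1,7) g=1 f=8, (2,6) g=1 f=8]
step 3: expand (0,4) (f=8, h=5) → closed; open now [(0,3) g=4 f=8, (0,7) g=2 f=10, (1,4) g=4 f=8, (1,7) g=1 f=8, (2,6) g=1 f=8]
step 4: expand (0,3) (f=8, h=4) → closed; open now [(0,7) g=2 f=10, (1,3) g=5 f=8, (1,4) g=4 f=8, (1,7) g=1 f=8, (2,6) g=1 f=8]

order=[(0,6) → (0,5) → (0,4) → (0,3)]; open=[(0,7) g=2 f=10, (1,3) g=5 f=8, (1,4) g=4 f=8, (1,7) g=1 f=8, (2,6) g=1 f=8]; closed=[(0,3), (0,4), (0,5), (0,6), (1,6)]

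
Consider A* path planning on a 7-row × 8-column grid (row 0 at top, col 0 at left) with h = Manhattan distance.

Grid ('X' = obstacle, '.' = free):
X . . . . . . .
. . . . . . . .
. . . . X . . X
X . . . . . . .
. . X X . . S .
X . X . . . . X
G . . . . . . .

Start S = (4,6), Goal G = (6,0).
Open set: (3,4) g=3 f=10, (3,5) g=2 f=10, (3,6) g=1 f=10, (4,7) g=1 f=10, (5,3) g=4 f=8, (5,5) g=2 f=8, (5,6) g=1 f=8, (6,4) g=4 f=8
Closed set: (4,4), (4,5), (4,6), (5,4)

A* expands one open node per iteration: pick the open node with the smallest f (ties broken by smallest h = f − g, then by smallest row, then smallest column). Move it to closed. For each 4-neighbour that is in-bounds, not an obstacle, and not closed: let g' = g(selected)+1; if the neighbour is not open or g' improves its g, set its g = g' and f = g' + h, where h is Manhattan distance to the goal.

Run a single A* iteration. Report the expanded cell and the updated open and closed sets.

step 1: expand (5,3) (f=8, h=4) → closed; open now [(3,4) g=3 f=10, (3,5) g=2 f=10, (3,6) g=1 f=10, (4,7) g=1 f=10, (5,5) g=2 f=8, (5,6) g=1 f=8, (6,3) g=5 f=8, (6,4) g=4 f=8]

expanded=(5,3); open=[(3,4) g=3 f=10, (3,5) g=2 f=10, (3,6) g=1 f=10, (4,7) g=1 f=10, (5,5) g=2 f=8, (5,6) g=1 f=8, (6,3) g=5 f=8, (6,4) g=4 f=8]; closed=[(4,4), (4,5), (4,6), (5,3), (5,4)]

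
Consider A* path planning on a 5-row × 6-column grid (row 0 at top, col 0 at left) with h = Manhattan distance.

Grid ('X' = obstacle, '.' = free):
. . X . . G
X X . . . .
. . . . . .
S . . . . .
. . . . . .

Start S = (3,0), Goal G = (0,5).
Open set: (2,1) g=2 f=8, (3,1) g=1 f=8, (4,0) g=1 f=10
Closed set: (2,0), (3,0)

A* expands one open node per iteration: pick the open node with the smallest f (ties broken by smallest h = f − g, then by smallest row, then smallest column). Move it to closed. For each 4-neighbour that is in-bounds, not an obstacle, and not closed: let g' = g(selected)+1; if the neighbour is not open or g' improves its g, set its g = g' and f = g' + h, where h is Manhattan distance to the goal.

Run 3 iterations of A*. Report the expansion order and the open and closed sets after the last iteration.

order=[(2,1) → (2,2) → (1,2)]; open=[(1,3) g=5 f=8, (2,3) g=4 f=8, (3,1) g=1 f=8, (3,2) g=4 f=10, (4,0) g=1 f=10]; closed=[(1,2), (2,0), (2,1), (2,2), (3,0)]

step 1: expand (2,1) (f=8, h=6) → closed; open now [(2,2) g=3 f=8, (3,1) g=1 f=8, (4,0) g=1 f=10]
step 2: expand (2,2) (f=8, h=5) → closed; open now [(1,2) g=4 f=8, (2,3) g=4 f=8, (3,1) g=1 f=8, (3,2) g=4 f=10, (4,0) g=1 f=10]
step 3: expand (1,2) (f=8, h=4) → closed; open now [(1,3) g=5 f=8, (2,3) g=4 f=8, (3,1) g=1 f=8, (3,2) g=4 f=10, (4,0) g=1 f=10]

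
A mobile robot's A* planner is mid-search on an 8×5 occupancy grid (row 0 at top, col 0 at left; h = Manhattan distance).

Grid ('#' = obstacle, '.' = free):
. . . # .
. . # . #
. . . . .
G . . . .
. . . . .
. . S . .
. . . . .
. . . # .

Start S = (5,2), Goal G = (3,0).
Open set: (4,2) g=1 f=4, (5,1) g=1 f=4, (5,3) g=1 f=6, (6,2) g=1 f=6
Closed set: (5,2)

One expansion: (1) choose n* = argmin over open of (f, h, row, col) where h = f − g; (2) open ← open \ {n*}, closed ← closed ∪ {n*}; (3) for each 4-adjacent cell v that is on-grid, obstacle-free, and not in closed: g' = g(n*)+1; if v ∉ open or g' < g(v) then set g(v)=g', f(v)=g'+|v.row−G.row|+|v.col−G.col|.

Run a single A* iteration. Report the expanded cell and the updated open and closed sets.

expanded=(4,2); open=[(3,2) g=2 f=4, (4,1) g=2 f=4, (4,3) g=2 f=6, (5,1) g=1 f=4, (5,3) g=1 f=6, (6,2) g=1 f=6]; closed=[(4,2), (5,2)]

step 1: expand (4,2) (f=4, h=3) → closed; open now [(3,2) g=2 f=4, (4,1) g=2 f=4, (4,3) g=2 f=6, (5,1) g=1 f=4, (5,3) g=1 f=6, (6,2) g=1 f=6]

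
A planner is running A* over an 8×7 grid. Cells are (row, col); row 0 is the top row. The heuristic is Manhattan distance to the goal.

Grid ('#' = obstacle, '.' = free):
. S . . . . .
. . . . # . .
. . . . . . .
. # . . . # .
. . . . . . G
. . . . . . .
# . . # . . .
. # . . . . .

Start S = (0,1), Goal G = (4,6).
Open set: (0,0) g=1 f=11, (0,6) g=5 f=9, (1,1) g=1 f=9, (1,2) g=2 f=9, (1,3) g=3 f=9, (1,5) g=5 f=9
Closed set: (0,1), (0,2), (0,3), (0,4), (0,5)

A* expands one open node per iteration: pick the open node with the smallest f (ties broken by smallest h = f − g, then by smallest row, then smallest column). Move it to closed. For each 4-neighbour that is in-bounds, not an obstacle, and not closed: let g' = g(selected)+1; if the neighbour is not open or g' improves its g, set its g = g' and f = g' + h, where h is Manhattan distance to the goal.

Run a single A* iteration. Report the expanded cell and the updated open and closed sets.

expanded=(0,6); open=[(0,0) g=1 f=11, (1,1) g=1 f=9, (1,2) g=2 f=9, (1,3) g=3 f=9, (1,5) g=5 f=9, (1,6) g=6 f=9]; closed=[(0,1), (0,2), (0,3), (0,4), (0,5), (0,6)]

step 1: expand (0,6) (f=9, h=4) → closed; open now [(0,0) g=1 f=11, (1,1) g=1 f=9, (1,2) g=2 f=9, (1,3) g=3 f=9, (1,5) g=5 f=9, (1,6) g=6 f=9]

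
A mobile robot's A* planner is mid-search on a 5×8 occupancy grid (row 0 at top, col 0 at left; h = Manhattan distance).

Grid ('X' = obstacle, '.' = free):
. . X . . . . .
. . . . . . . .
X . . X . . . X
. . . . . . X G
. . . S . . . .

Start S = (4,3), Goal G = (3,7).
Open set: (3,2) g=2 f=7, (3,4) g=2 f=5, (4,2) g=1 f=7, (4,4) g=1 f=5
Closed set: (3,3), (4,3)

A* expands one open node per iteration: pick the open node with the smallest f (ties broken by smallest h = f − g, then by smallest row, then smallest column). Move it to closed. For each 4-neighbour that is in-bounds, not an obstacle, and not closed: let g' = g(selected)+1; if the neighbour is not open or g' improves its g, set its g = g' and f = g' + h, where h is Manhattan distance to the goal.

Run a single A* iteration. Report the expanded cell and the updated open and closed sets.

expanded=(3,4); open=[(2,4) g=3 f=7, (3,2) g=2 f=7, (3,5) g=3 f=5, (4,2) g=1 f=7, (4,4) g=1 f=5]; closed=[(3,3), (3,4), (4,3)]

step 1: expand (3,4) (f=5, h=3) → closed; open now [(2,4) g=3 f=7, (3,2) g=2 f=7, (3,5) g=3 f=5, (4,2) g=1 f=7, (4,4) g=1 f=5]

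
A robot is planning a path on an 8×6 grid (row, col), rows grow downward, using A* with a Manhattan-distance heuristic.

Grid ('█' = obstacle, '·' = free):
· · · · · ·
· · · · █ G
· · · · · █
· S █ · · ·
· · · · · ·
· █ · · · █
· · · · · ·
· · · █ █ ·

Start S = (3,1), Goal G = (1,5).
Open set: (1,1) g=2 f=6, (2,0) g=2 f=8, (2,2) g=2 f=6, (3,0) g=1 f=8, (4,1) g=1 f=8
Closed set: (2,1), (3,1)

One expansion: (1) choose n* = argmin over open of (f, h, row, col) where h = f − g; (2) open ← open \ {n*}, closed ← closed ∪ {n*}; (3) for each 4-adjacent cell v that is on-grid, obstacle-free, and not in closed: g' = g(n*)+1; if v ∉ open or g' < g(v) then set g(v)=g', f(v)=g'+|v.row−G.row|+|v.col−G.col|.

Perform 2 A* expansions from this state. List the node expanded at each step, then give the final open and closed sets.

step 1: expand (1,1) (f=6, h=4) → closed; open now [(0,1) g=3 f=8, (1,0) g=3 f=8, (1,2) g=3 f=6, (2,0) g=2 f=8, (2,2) g=2 f=6, (3,0) g=1 f=8, (4,1) g=1 f=8]
step 2: expand (1,2) (f=6, h=3) → closed; open now [(0,1) g=3 f=8, (0,2) g=4 f=8, (1,0) g=3 f=8, (1,3) g=4 f=6, (2,0) g=2 f=8, (2,2) g=2 f=6, (3,0) g=1 f=8, (4,1) g=1 f=8]

order=[(1,1) → (1,2)]; open=[(0,1) g=3 f=8, (0,2) g=4 f=8, (1,0) g=3 f=8, (1,3) g=4 f=6, (2,0) g=2 f=8, (2,2) g=2 f=6, (3,0) g=1 f=8, (4,1) g=1 f=8]; closed=[(1,1), (1,2), (2,1), (3,1)]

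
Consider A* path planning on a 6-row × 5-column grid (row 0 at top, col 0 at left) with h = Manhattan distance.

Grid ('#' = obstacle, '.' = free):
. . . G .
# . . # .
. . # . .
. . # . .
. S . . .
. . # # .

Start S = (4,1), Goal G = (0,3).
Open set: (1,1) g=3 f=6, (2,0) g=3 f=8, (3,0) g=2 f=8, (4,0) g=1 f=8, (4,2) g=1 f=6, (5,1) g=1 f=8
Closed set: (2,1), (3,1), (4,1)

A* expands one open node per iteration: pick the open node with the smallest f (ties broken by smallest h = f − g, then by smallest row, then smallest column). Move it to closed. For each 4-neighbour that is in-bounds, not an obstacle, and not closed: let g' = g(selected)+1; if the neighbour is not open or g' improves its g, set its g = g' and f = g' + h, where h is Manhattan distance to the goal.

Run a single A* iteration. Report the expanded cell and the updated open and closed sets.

expanded=(1,1); open=[(0,1) g=4 f=6, (1,2) g=4 f=6, (2,0) g=3 f=8, (3,0) g=2 f=8, (4,0) g=1 f=8, (4,2) g=1 f=6, (5,1) g=1 f=8]; closed=[(1,1), (2,1), (3,1), (4,1)]

step 1: expand (1,1) (f=6, h=3) → closed; open now [(0,1) g=4 f=6, (1,2) g=4 f=6, (2,0) g=3 f=8, (3,0) g=2 f=8, (4,0) g=1 f=8, (4,2) g=1 f=6, (5,1) g=1 f=8]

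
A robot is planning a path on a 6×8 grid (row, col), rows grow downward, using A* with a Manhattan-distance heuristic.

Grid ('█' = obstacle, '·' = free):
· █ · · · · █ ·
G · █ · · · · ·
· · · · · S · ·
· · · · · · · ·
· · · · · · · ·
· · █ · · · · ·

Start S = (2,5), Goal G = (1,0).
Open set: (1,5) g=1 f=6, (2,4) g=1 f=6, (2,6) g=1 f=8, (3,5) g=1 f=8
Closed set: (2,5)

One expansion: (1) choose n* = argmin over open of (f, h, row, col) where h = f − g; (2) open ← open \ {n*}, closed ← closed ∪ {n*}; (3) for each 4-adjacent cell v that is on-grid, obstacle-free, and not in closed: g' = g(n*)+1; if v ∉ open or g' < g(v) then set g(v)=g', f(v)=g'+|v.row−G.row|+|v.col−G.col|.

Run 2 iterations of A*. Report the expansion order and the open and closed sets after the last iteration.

order=[(1,5) → (1,4)]; open=[(0,4) g=3 f=8, (0,5) g=2 f=8, (1,3) g=3 f=6, (1,6) g=2 f=8, (2,4) g=1 f=6, (2,6) g=1 f=8, (3,5) g=1 f=8]; closed=[(1,4), (1,5), (2,5)]

step 1: expand (1,5) (f=6, h=5) → closed; open now [(0,5) g=2 f=8, (1,4) g=2 f=6, (1,6) g=2 f=8, (2,4) g=1 f=6, (2,6) g=1 f=8, (3,5) g=1 f=8]
step 2: expand (1,4) (f=6, h=4) → closed; open now [(0,4) g=3 f=8, (0,5) g=2 f=8, (1,3) g=3 f=6, (1,6) g=2 f=8, (2,4) g=1 f=6, (2,6) g=1 f=8, (3,5) g=1 f=8]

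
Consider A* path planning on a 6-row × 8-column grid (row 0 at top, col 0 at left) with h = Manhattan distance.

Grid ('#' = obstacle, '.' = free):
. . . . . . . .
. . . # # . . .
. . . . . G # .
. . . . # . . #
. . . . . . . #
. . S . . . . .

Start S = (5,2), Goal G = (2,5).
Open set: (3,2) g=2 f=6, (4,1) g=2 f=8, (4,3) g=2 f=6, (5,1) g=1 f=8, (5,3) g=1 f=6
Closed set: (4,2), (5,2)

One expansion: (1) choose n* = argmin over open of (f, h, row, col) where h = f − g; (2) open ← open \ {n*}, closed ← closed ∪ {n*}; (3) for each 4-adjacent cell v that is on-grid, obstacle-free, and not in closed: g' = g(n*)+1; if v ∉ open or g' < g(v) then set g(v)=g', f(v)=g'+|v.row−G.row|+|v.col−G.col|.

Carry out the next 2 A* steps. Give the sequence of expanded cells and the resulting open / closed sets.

step 1: expand (3,2) (f=6, h=4) → closed; open now [(2,2) g=3 f=6, (3,1) g=3 f=8, (3,3) g=3 f=6, (4,1) g=2 f=8, (4,3) g=2 f=6, (5,1) g=1 f=8, (5,3) g=1 f=6]
step 2: expand (2,2) (f=6, h=3) → closed; open now [(1,2) g=4 f=8, (2,1) g=4 f=8, (2,3) g=4 f=6, (3,1) g=3 f=8, (3,3) g=3 f=6, (4,1) g=2 f=8, (4,3) g=2 f=6, (5,1) g=1 f=8, (5,3) g=1 f=6]

order=[(3,2) → (2,2)]; open=[(1,2) g=4 f=8, (2,1) g=4 f=8, (2,3) g=4 f=6, (3,1) g=3 f=8, (3,3) g=3 f=6, (4,1) g=2 f=8, (4,3) g=2 f=6, (5,1) g=1 f=8, (5,3) g=1 f=6]; closed=[(2,2), (3,2), (4,2), (5,2)]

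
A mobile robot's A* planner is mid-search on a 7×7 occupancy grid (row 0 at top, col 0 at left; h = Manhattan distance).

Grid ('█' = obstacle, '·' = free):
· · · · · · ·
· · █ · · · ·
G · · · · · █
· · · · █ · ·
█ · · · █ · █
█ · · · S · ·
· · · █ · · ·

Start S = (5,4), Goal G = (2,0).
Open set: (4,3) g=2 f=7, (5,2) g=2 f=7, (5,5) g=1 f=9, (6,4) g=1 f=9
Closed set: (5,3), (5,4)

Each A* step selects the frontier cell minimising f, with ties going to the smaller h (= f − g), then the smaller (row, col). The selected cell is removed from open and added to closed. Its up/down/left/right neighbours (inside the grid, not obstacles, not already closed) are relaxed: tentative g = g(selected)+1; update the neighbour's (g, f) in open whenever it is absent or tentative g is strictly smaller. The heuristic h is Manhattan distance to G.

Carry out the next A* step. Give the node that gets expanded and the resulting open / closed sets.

step 1: expand (4,3) (f=7, h=5) → closed; open now [(3,3) g=3 f=7, (4,2) g=3 f=7, (5,2) g=2 f=7, (5,5) g=1 f=9, (6,4) g=1 f=9]

expanded=(4,3); open=[(3,3) g=3 f=7, (4,2) g=3 f=7, (5,2) g=2 f=7, (5,5) g=1 f=9, (6,4) g=1 f=9]; closed=[(4,3), (5,3), (5,4)]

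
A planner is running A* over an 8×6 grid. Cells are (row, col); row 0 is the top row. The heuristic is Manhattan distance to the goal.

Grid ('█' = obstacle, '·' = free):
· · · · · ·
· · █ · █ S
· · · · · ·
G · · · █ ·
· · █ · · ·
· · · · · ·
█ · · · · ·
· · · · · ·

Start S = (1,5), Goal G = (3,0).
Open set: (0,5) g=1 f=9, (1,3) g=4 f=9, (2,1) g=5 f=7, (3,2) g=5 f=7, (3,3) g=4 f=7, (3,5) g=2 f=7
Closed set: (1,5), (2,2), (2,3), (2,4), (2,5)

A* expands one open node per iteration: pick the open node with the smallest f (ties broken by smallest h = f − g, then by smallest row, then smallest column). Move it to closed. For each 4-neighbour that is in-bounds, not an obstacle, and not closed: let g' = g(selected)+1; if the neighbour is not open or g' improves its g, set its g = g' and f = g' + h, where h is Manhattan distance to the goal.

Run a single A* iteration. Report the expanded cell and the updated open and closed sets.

expanded=(2,1); open=[(0,5) g=1 f=9, (1,1) g=6 f=9, (1,3) g=4 f=9, (2,0) g=6 f=7, (3,1) g=6 f=7, (3,2) g=5 f=7, (3,3) g=4 f=7, (3,5) g=2 f=7]; closed=[(1,5), (2,1), (2,2), (2,3), (2,4), (2,5)]

step 1: expand (2,1) (f=7, h=2) → closed; open now [(0,5) g=1 f=9, (1,1) g=6 f=9, (1,3) g=4 f=9, (2,0) g=6 f=7, (3,1) g=6 f=7, (3,2) g=5 f=7, (3,3) g=4 f=7, (3,5) g=2 f=7]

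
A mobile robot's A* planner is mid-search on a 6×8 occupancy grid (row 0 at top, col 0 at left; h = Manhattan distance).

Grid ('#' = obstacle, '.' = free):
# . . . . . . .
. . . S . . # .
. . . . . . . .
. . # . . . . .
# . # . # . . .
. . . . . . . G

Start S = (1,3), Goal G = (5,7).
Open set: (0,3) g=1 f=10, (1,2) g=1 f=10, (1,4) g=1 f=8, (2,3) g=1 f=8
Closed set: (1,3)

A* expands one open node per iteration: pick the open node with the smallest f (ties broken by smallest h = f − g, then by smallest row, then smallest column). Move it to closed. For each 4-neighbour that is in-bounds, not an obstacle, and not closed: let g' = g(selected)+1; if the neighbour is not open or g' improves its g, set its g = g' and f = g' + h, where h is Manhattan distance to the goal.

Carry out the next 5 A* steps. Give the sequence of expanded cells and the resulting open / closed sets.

step 1: expand (1,4) (f=8, h=7) → closed; open now [(0,3) g=1 f=10, (0,4) g=2 f=10, (1,2) g=1 f=10, (1,5) g=2 f=8, (2,3) g=1 f=8, (2,4) g=2 f=8]
step 2: expand (1,5) (f=8, h=6) → closed; open now [(0,3) g=1 f=10, (0,4) g=2 f=10, (0,5) g=3 f=10, (1,2) g=1 f=10, (2,3) g=1 f=8, (2,4) g=2 f=8, (2,5) g=3 f=8]
step 3: expand (2,5) (f=8, h=5) → closed; open now [(0,3) g=1 f=10, (0,4) g=2 f=10, (0,5) g=3 f=10, (1,2) g=1 f=10, (2,3) g=1 f=8, (2,4) g=2 f=8, (2,6) g=4 f=8, (3,5) g=4 f=8]
step 4: expand (2,6) (f=8, h=4) → closed; open now [(0,3) g=1 f=10, (0,4) g=2 f=10, (0,5) g=3 f=10, (1,2) g=1 f=10, (2,3) g=1 f=8, (2,4) g=2 f=8, (2,7) g=5 f=8, (3,5) g=4 f=8, (3,6) g=5 f=8]
step 5: expand (2,7) (f=8, h=3) → closed; open now [(0,3) g=1 f=10, (0,4) g=2 f=10, (0,5) g=3 f=10, (1,2) g=1 f=10, (1,7) g=6 f=10, (2,3) g=1 f=8, (2,4) g=2 f=8, (3,5) g=4 f=8, (3,6) g=5 f=8, (3,7) g=6 f=8]

order=[(1,4) → (1,5) → (2,5) → (2,6) → (2,7)]; open=[(0,3) g=1 f=10, (0,4) g=2 f=10, (0,5) g=3 f=10, (1,2) g=1 f=10, (1,7) g=6 f=10, (2,3) g=1 f=8, (2,4) g=2 f=8, (3,5) g=4 f=8, (3,6) g=5 f=8, (3,7) g=6 f=8]; closed=[(1,3), (1,4), (1,5), (2,5), (2,6), (2,7)]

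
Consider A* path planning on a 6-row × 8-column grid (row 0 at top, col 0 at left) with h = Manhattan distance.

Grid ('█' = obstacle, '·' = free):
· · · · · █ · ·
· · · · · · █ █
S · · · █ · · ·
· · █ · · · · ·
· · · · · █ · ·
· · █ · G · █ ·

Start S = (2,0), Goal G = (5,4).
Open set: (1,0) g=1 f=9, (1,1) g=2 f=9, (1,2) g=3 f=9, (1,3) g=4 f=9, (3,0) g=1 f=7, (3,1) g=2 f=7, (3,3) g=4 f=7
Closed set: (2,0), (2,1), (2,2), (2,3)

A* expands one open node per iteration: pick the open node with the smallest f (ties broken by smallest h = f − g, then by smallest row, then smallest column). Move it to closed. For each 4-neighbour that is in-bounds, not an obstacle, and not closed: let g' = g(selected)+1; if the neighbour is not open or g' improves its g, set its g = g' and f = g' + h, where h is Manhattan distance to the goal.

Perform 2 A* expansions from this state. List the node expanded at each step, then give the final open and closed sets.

step 1: expand (3,3) (f=7, h=3) → closed; open now [(1,0) g=1 f=9, (1,1) g=2 f=9, (1,2) g=3 f=9, (1,3) g=4 f=9, (3,0) g=1 f=7, (3,1) g=2 f=7, (3,4) g=5 f=7, (4,3) g=5 f=7]
step 2: expand (3,4) (f=7, h=2) → closed; open now [(1,0) g=1 f=9, (1,1) g=2 f=9, (1,2) g=3 f=9, (1,3) g=4 f=9, (3,0) g=1 f=7, (3,1) g=2 f=7, (3,5) g=6 f=9, (4,3) g=5 f=7, (4,4) g=6 f=7]

order=[(3,3) → (3,4)]; open=[(1,0) g=1 f=9, (1,1) g=2 f=9, (1,2) g=3 f=9, (1,3) g=4 f=9, (3,0) g=1 f=7, (3,1) g=2 f=7, (3,5) g=6 f=9, (4,3) g=5 f=7, (4,4) g=6 f=7]; closed=[(2,0), (2,1), (2,2), (2,3), (3,3), (3,4)]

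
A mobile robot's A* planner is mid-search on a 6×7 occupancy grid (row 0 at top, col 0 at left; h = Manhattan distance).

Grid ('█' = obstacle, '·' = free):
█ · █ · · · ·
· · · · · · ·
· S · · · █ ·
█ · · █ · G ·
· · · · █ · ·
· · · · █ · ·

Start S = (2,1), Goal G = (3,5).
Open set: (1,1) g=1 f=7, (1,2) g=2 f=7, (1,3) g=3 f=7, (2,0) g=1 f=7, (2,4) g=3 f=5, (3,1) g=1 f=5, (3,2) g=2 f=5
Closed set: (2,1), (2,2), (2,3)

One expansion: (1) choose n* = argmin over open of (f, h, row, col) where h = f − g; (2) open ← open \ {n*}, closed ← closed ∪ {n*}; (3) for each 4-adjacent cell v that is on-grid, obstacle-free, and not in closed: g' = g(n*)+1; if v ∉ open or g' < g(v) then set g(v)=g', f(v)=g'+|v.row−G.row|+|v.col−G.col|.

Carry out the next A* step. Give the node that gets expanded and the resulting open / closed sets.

step 1: expand (2,4) (f=5, h=2) → closed; open now [(1,1) g=1 f=7, (1,2) g=2 f=7, (1,3) g=3 f=7, (1,4) g=4 f=7, (2,0) g=1 f=7, (3,1) g=1 f=5, (3,2) g=2 f=5, (3,4) g=4 f=5]

expanded=(2,4); open=[(1,1) g=1 f=7, (1,2) g=2 f=7, (1,3) g=3 f=7, (1,4) g=4 f=7, (2,0) g=1 f=7, (3,1) g=1 f=5, (3,2) g=2 f=5, (3,4) g=4 f=5]; closed=[(2,1), (2,2), (2,3), (2,4)]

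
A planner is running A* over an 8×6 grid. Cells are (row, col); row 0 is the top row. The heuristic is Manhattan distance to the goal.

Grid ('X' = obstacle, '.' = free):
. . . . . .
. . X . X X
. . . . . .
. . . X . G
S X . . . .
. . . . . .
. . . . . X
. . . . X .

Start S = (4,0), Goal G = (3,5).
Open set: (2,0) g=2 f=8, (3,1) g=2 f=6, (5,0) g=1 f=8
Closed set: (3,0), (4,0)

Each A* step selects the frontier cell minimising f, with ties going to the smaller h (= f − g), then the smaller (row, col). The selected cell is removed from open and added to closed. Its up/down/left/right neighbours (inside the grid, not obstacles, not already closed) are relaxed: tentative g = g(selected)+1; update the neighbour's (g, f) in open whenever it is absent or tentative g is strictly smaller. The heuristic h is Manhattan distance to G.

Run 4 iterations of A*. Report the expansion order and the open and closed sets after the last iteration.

order=[(3,1) → (3,2) → (2,2) → (2,3)]; open=[(1,3) g=6 f=10, (2,0) g=2 f=8, (2,1) g=3 f=8, (2,4) g=6 f=8, (4,2) g=4 f=8, (5,0) g=1 f=8]; closed=[(2,2), (2,3), (3,0), (3,1), (3,2), (4,0)]

step 1: expand (3,1) (f=6, h=4) → closed; open now [(2,0) g=2 f=8, (2,1) g=3 f=8, (3,2) g=3 f=6, (5,0) g=1 f=8]
step 2: expand (3,2) (f=6, h=3) → closed; open now [(2,0) g=2 f=8, (2,1) g=3 f=8, (2,2) g=4 f=8, (4,2) g=4 f=8, (5,0) g=1 f=8]
step 3: expand (2,2) (f=8, h=4) → closed; open now [(2,0) g=2 f=8, (2,1) g=3 f=8, (2,3) g=5 f=8, (4,2) g=4 f=8, (5,0) g=1 f=8]
step 4: expand (2,3) (f=8, h=3) → closed; open now [(1,3) g=6 f=10, (2,0) g=2 f=8, (2,1) g=3 f=8, (2,4) g=6 f=8, (4,2) g=4 f=8, (5,0) g=1 f=8]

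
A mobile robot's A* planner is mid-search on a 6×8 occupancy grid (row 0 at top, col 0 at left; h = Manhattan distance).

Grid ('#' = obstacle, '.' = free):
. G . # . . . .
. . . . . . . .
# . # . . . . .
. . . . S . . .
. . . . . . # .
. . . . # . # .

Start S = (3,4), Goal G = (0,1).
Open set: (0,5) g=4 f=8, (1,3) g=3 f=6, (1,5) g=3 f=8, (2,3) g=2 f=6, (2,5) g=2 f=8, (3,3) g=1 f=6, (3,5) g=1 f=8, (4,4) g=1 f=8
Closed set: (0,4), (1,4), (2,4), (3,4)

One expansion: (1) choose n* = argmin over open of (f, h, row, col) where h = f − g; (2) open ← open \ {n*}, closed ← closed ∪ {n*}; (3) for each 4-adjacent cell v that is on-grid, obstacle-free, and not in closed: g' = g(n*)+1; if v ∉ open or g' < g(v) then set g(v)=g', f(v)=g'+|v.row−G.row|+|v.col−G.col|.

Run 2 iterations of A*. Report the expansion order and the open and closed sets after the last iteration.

step 1: expand (1,3) (f=6, h=3) → closed; open now [(0,5) g=4 f=8, (1,2) g=4 f=6, (1,5) g=3 f=8, (2,3) g=2 f=6, (2,5) g=2 f=8, (3,3) g=1 f=6, (3,5) g=1 f=8, (4,4) g=1 f=8]
step 2: expand (1,2) (f=6, h=2) → closed; open now [(0,2) g=5 f=6, (0,5) g=4 f=8, (1,1) g=5 f=6, (1,5) g=3 f=8, (2,3) g=2 f=6, (2,5) g=2 f=8, (3,3) g=1 f=6, (3,5) g=1 f=8, (4,4) g=1 f=8]

order=[(1,3) → (1,2)]; open=[(0,2) g=5 f=6, (0,5) g=4 f=8, (1,1) g=5 f=6, (1,5) g=3 f=8, (2,3) g=2 f=6, (2,5) g=2 f=8, (3,3) g=1 f=6, (3,5) g=1 f=8, (4,4) g=1 f=8]; closed=[(0,4), (1,2), (1,3), (1,4), (2,4), (3,4)]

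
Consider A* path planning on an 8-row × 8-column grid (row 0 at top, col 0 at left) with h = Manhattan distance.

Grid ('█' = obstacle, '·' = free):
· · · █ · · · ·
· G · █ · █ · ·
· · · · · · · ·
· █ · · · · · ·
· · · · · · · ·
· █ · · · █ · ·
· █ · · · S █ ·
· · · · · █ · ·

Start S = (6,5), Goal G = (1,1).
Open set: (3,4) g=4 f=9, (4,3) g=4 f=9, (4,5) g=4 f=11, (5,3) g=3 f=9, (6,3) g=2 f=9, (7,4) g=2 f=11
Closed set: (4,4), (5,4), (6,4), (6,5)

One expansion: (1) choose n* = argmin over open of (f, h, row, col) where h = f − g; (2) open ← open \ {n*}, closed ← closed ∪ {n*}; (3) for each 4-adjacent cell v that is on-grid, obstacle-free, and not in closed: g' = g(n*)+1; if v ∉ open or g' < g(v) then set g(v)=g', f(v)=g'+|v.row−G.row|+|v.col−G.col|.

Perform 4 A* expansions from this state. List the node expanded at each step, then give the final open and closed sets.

order=[(3,4) → (2,4) → (1,4) → (2,3)]; open=[(0,4) g=7 f=11, (2,2) g=7 f=9, (2,5) g=6 f=11, (3,3) g=5 f=9, (3,5) g=5 f=11, (4,3) g=4 f=9, (4,5) g=4 f=11, (5,3) g=3 f=9, (6,3) g=2 f=9, (7,4) g=2 f=11]; closed=[(1,4), (2,3), (2,4), (3,4), (4,4), (5,4), (6,4), (6,5)]

step 1: expand (3,4) (f=9, h=5) → closed; open now [(2,4) g=5 f=9, (3,3) g=5 f=9, (3,5) g=5 f=11, (4,3) g=4 f=9, (4,5) g=4 f=11, (5,3) g=3 f=9, (6,3) g=2 f=9, (7,4) g=2 f=11]
step 2: expand (2,4) (f=9, h=4) → closed; open now [(1,4) g=6 f=9, (2,3) g=6 f=9, (2,5) g=6 f=11, (3,3) g=5 f=9, (3,5) g=5 f=11, (4,3) g=4 f=9, (4,5) g=4 f=11, (5,3) g=3 f=9, (6,3) g=2 f=9, (7,4) g=2 f=11]
step 3: expand (1,4) (f=9, h=3) → closed; open now [(0,4) g=7 f=11, (2,3) g=6 f=9, (2,5) g=6 f=11, (3,3) g=5 f=9, (3,5) g=5 f=11, (4,3) g=4 f=9, (4,5) g=4 f=11, (5,3) g=3 f=9, (6,3) g=2 f=9, (7,4) g=2 f=11]
step 4: expand (2,3) (f=9, h=3) → closed; open now [(0,4) g=7 f=11, (2,2) g=7 f=9, (2,5) g=6 f=11, (3,3) g=5 f=9, (3,5) g=5 f=11, (4,3) g=4 f=9, (4,5) g=4 f=11, (5,3) g=3 f=9, (6,3) g=2 f=9, (7,4) g=2 f=11]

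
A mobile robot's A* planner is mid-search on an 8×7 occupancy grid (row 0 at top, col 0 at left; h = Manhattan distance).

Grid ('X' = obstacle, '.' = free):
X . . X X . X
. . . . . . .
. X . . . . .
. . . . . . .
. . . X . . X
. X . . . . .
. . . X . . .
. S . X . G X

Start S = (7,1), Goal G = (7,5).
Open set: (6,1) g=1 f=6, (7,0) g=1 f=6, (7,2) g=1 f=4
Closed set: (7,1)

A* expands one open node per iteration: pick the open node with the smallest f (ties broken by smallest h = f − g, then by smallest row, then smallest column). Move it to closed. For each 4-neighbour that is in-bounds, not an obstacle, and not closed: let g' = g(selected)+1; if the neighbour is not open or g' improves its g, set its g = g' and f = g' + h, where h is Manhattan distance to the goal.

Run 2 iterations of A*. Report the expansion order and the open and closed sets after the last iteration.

order=[(7,2) → (6,2)]; open=[(5,2) g=3 f=8, (6,1) g=1 f=6, (7,0) g=1 f=6]; closed=[(6,2), (7,1), (7,2)]

step 1: expand (7,2) (f=4, h=3) → closed; open now [(6,1) g=1 f=6, (6,2) g=2 f=6, (7,0) g=1 f=6]
step 2: expand (6,2) (f=6, h=4) → closed; open now [(5,2) g=3 f=8, (6,1) g=1 f=6, (7,0) g=1 f=6]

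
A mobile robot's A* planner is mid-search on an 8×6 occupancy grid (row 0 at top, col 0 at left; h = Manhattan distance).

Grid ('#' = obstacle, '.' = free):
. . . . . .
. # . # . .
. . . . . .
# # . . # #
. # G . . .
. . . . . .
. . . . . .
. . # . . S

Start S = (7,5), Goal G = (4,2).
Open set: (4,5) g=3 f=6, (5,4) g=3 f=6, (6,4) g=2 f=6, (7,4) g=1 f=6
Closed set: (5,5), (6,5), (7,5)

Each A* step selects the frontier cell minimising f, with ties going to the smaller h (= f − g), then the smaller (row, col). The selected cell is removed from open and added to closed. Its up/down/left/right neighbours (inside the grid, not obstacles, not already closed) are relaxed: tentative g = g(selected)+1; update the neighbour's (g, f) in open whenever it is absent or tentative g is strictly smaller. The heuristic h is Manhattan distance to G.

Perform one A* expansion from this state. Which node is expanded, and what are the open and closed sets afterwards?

step 1: expand (4,5) (f=6, h=3) → closed; open now [(4,4) g=4 f=6, (5,4) g=3 f=6, (6,4) g=2 f=6, (7,4) g=1 f=6]

expanded=(4,5); open=[(4,4) g=4 f=6, (5,4) g=3 f=6, (6,4) g=2 f=6, (7,4) g=1 f=6]; closed=[(4,5), (5,5), (6,5), (7,5)]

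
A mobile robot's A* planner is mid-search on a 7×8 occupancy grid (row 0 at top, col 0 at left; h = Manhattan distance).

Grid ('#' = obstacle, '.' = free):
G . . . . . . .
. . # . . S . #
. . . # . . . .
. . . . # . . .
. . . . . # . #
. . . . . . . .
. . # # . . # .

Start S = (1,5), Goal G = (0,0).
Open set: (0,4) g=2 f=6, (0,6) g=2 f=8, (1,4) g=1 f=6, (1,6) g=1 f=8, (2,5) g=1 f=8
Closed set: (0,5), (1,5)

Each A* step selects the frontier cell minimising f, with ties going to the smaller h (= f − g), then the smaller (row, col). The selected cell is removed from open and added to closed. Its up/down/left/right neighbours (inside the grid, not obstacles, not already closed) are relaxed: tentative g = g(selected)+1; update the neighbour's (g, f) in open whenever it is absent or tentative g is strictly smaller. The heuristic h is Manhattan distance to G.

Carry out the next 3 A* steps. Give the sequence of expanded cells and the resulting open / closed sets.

step 1: expand (0,4) (f=6, h=4) → closed; open now [(0,3) g=3 f=6, (0,6) g=2 f=8, (1,4) g=1 f=6, (1,6) g=1 f=8, (2,5) g=1 f=8]
step 2: expand (0,3) (f=6, h=3) → closed; open now [(0,2) g=4 f=6, (0,6) g=2 f=8, (1,3) g=4 f=8, (1,4) g=1 f=6, (1,6) g=1 f=8, (2,5) g=1 f=8]
step 3: expand (0,2) (f=6, h=2) → closed; open now [(0,1) g=5 f=6, (0,6) g=2 f=8, (1,3) g=4 f=8, (1,4) g=1 f=6, (1,6) g=1 f=8, (2,5) g=1 f=8]

order=[(0,4) → (0,3) → (0,2)]; open=[(0,1) g=5 f=6, (0,6) g=2 f=8, (1,3) g=4 f=8, (1,4) g=1 f=6, (1,6) g=1 f=8, (2,5) g=1 f=8]; closed=[(0,2), (0,3), (0,4), (0,5), (1,5)]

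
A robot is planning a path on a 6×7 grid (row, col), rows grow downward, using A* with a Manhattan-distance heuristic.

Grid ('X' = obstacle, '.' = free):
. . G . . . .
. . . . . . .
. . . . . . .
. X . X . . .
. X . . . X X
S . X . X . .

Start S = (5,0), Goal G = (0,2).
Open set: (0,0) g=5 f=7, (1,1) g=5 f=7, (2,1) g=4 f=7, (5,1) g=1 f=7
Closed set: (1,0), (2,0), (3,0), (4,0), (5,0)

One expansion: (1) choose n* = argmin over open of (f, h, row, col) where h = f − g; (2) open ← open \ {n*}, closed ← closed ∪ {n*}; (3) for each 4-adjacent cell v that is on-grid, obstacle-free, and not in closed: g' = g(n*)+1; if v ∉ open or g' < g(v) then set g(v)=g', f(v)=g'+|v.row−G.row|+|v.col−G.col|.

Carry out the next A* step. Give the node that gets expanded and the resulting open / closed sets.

expanded=(0,0); open=[(0,1) g=6 f=7, (1,1) g=5 f=7, (2,1) g=4 f=7, (5,1) g=1 f=7]; closed=[(0,0), (1,0), (2,0), (3,0), (4,0), (5,0)]

step 1: expand (0,0) (f=7, h=2) → closed; open now [(0,1) g=6 f=7, (1,1) g=5 f=7, (2,1) g=4 f=7, (5,1) g=1 f=7]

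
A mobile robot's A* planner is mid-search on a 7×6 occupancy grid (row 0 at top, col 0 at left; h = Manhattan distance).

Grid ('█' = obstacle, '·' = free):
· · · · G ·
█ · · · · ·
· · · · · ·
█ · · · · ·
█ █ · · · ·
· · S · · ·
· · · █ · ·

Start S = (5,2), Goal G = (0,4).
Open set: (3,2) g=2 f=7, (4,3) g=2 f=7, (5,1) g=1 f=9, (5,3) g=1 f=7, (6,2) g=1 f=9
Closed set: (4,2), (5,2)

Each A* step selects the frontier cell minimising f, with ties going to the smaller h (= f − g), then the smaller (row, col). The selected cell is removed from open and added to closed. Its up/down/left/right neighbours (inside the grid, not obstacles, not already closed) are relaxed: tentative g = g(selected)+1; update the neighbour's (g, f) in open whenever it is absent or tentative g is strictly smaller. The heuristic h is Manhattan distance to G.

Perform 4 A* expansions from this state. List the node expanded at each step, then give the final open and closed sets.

order=[(3,2) → (2,2) → (1,2) → (0,2)]; open=[(0,1) g=6 f=9, (0,3) g=6 f=7, (1,1) g=5 f=9, (1,3) g=5 f=7, (2,1) g=4 f=9, (2,3) g=4 f=7, (3,1) g=3 f=9, (3,3) g=3 f=7, (4,3) g=2 f=7, (5,1) g=1 f=9, (5,3) g=1 f=7, (6,2) g=1 f=9]; closed=[(0,2), (1,2), (2,2), (3,2), (4,2), (5,2)]

step 1: expand (3,2) (f=7, h=5) → closed; open now [(2,2) g=3 f=7, (3,1) g=3 f=9, (3,3) g=3 f=7, (4,3) g=2 f=7, (5,1) g=1 f=9, (5,3) g=1 f=7, (6,2) g=1 f=9]
step 2: expand (2,2) (f=7, h=4) → closed; open now [(1,2) g=4 f=7, (2,1) g=4 f=9, (2,3) g=4 f=7, (3,1) g=3 f=9, (3,3) g=3 f=7, (4,3) g=2 f=7, (5,1) g=1 f=9, (5,3) g=1 f=7, (6,2) g=1 f=9]
step 3: expand (1,2) (f=7, h=3) → closed; open now [(0,2) g=5 f=7, (1,1) g=5 f=9, (1,3) g=5 f=7, (2,1) g=4 f=9, (2,3) g=4 f=7, (3,1) g=3 f=9, (3,3) g=3 f=7, (4,3) g=2 f=7, (5,1) g=1 f=9, (5,3) g=1 f=7, (6,2) g=1 f=9]
step 4: expand (0,2) (f=7, h=2) → closed; open now [(0,1) g=6 f=9, (0,3) g=6 f=7, (1,1) g=5 f=9, (1,3) g=5 f=7, (2,1) g=4 f=9, (2,3) g=4 f=7, (3,1) g=3 f=9, (3,3) g=3 f=7, (4,3) g=2 f=7, (5,1) g=1 f=9, (5,3) g=1 f=7, (6,2) g=1 f=9]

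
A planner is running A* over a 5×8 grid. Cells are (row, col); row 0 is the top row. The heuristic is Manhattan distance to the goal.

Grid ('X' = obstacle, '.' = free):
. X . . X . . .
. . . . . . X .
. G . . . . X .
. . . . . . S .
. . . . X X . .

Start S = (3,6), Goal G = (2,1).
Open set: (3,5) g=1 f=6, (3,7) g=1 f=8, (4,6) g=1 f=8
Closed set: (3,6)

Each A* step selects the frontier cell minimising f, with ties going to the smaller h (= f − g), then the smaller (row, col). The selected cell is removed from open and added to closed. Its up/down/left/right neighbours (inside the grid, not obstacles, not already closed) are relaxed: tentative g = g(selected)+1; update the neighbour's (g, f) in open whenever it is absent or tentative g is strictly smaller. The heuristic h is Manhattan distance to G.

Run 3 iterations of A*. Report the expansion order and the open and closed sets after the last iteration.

step 1: expand (3,5) (f=6, h=5) → closed; open now [(2,5) g=2 f=6, (3,4) g=2 f=6, (3,7) g=1 f=8, (4,6) g=1 f=8]
step 2: expand (2,5) (f=6, h=4) → closed; open now [(1,5) g=3 f=8, (2,4) g=3 f=6, (3,4) g=2 f=6, (3,7) g=1 f=8, (4,6) g=1 f=8]
step 3: expand (2,4) (f=6, h=3) → closed; open now [(1,4) g=4 f=8, (1,5) g=3 f=8, (2,3) g=4 f=6, (3,4) g=2 f=6, (3,7) g=1 f=8, (4,6) g=1 f=8]

order=[(3,5) → (2,5) → (2,4)]; open=[(1,4) g=4 f=8, (1,5) g=3 f=8, (2,3) g=4 f=6, (3,4) g=2 f=6, (3,7) g=1 f=8, (4,6) g=1 f=8]; closed=[(2,4), (2,5), (3,5), (3,6)]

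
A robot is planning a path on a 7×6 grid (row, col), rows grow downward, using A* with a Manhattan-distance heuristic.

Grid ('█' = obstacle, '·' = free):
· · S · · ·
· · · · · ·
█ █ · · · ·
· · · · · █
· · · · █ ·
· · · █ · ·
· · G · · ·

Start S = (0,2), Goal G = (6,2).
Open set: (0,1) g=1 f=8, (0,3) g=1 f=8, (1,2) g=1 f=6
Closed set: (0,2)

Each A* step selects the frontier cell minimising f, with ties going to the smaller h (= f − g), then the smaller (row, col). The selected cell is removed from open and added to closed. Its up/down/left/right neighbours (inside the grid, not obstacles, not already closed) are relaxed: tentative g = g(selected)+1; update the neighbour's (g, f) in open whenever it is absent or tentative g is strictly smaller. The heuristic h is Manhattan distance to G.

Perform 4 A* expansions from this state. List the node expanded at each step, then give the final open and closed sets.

step 1: expand (1,2) (f=6, h=5) → closed; open now [(0,1) g=1 f=8, (0,3) g=1 f=8, (1,1) g=2 f=8, (1,3) g=2 f=8, (2,2) g=2 f=6]
step 2: expand (2,2) (f=6, h=4) → closed; open now [(0,1) g=1 f=8, (0,3) g=1 f=8, (1,1) g=2 f=8, (1,3) g=2 f=8, (2,3) g=3 f=8, (3,2) g=3 f=6]
step 3: expand (3,2) (f=6, h=3) → closed; open now [(0,1) g=1 f=8, (0,3) g=1 f=8, (1,1) g=2 f=8, (1,3) g=2 f=8, (2,3) g=3 f=8, (3,1) g=4 f=8, (3,3) g=4 f=8, (4,2) g=4 f=6]
step 4: expand (4,2) (f=6, h=2) → closed; open now [(0,1) g=1 f=8, (0,3) g=1 f=8, (1,1) g=2 f=8, (1,3) g=2 f=8, (2,3) g=3 f=8, (3,1) g=4 f=8, (3,3) g=4 f=8, (4,1) g=5 f=8, (4,3) g=5 f=8, (5,2) g=5 f=6]

order=[(1,2) → (2,2) → (3,2) → (4,2)]; open=[(0,1) g=1 f=8, (0,3) g=1 f=8, (1,1) g=2 f=8, (1,3) g=2 f=8, (2,3) g=3 f=8, (3,1) g=4 f=8, (3,3) g=4 f=8, (4,1) g=5 f=8, (4,3) g=5 f=8, (5,2) g=5 f=6]; closed=[(0,2), (1,2), (2,2), (3,2), (4,2)]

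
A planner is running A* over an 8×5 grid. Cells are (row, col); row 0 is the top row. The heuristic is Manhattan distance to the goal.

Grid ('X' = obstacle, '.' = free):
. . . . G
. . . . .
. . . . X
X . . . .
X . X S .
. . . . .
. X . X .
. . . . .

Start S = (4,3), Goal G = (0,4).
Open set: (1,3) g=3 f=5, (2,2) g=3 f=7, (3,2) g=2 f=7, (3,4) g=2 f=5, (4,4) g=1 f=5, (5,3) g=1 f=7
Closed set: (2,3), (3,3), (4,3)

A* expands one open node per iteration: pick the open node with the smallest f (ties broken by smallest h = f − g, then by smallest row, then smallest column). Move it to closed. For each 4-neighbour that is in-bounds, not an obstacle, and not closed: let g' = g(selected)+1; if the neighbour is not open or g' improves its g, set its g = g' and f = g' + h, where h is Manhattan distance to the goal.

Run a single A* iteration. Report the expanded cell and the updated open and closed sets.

step 1: expand (1,3) (f=5, h=2) → closed; open now [(0,3) g=4 f=5, (1,2) g=4 f=7, (1,4) g=4 f=5, (2,2) g=3 f=7, (3,2) g=2 f=7, (3,4) g=2 f=5, (4,4) g=1 f=5, (5,3) g=1 f=7]

expanded=(1,3); open=[(0,3) g=4 f=5, (1,2) g=4 f=7, (1,4) g=4 f=5, (2,2) g=3 f=7, (3,2) g=2 f=7, (3,4) g=2 f=5, (4,4) g=1 f=5, (5,3) g=1 f=7]; closed=[(1,3), (2,3), (3,3), (4,3)]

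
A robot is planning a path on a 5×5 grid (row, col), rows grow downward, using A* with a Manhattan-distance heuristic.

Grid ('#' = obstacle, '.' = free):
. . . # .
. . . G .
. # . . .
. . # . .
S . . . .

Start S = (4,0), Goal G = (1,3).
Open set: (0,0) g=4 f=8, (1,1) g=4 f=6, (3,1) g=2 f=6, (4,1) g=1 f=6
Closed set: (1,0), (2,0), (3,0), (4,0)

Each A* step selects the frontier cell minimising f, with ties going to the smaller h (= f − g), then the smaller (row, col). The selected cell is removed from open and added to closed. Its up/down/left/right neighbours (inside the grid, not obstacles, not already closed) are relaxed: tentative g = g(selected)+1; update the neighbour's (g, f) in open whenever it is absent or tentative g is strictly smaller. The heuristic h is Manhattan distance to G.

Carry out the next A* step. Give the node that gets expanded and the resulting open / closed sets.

step 1: expand (1,1) (f=6, h=2) → closed; open now [(0,0) g=4 f=8, (0,1) g=5 f=8, (1,2) g=5 f=6, (3,1) g=2 f=6, (4,1) g=1 f=6]

expanded=(1,1); open=[(0,0) g=4 f=8, (0,1) g=5 f=8, (1,2) g=5 f=6, (3,1) g=2 f=6, (4,1) g=1 f=6]; closed=[(1,0), (1,1), (2,0), (3,0), (4,0)]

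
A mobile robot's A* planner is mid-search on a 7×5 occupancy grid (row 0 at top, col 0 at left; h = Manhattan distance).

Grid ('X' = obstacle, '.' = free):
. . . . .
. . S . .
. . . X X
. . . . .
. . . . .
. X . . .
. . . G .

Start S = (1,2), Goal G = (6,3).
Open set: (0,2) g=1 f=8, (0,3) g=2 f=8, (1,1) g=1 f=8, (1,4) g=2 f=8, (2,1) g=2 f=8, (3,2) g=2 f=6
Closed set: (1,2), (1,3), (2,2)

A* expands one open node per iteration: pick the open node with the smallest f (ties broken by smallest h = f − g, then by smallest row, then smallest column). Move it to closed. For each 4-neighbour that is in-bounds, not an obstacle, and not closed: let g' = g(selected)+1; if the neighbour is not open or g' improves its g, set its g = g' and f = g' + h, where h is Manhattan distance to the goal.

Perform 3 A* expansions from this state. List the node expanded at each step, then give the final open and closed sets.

order=[(3,2) → (3,3) → (4,3)]; open=[(0,2) g=1 f=8, (0,3) g=2 f=8, (1,1) g=1 f=8, (1,4) g=2 f=8, (2,1) g=2 f=8, (3,1) g=3 f=8, (3,4) g=4 f=8, (4,2) g=3 f=6, (4,4) g=5 f=8, (5,3) g=5 f=6]; closed=[(1,2), (1,3), (2,2), (3,2), (3,3), (4,3)]

step 1: expand (3,2) (f=6, h=4) → closed; open now [(0,2) g=1 f=8, (0,3) g=2 f=8, (1,1) g=1 f=8, (1,4) g=2 f=8, (2,1) g=2 f=8, (3,1) g=3 f=8, (3,3) g=3 f=6, (4,2) g=3 f=6]
step 2: expand (3,3) (f=6, h=3) → closed; open now [(0,2) g=1 f=8, (0,3) g=2 f=8, (1,1) g=1 f=8, (1,4) g=2 f=8, (2,1) g=2 f=8, (3,1) g=3 f=8, (3,4) g=4 f=8, (4,2) g=3 f=6, (4,3) g=4 f=6]
step 3: expand (4,3) (f=6, h=2) → closed; open now [(0,2) g=1 f=8, (0,3) g=2 f=8, (1,1) g=1 f=8, (1,4) g=2 f=8, (2,1) g=2 f=8, (3,1) g=3 f=8, (3,4) g=4 f=8, (4,2) g=3 f=6, (4,4) g=5 f=8, (5,3) g=5 f=6]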